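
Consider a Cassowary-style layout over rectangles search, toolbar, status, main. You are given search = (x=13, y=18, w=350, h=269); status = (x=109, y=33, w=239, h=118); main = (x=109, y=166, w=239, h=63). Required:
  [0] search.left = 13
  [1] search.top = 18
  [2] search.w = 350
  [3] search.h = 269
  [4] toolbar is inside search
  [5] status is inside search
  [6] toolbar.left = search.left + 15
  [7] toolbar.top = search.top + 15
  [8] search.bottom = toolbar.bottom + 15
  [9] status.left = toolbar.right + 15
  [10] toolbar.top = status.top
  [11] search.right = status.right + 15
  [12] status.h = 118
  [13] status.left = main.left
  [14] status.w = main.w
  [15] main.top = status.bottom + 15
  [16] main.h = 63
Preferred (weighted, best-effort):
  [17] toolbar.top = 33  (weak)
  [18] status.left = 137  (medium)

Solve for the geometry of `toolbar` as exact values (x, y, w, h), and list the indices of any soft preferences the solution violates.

1. toolbar.x = 28  [toolbar.left = search.left + 15]
2. toolbar.y = 33  [toolbar.top = search.top + 15]
3. toolbar.h = 239  [search.bottom = toolbar.bottom + 15]
4. toolbar.w = 66  [status.left = toolbar.right + 15]

toolbar = (x=28, y=33, w=66, h=239)
violated soft preferences: 18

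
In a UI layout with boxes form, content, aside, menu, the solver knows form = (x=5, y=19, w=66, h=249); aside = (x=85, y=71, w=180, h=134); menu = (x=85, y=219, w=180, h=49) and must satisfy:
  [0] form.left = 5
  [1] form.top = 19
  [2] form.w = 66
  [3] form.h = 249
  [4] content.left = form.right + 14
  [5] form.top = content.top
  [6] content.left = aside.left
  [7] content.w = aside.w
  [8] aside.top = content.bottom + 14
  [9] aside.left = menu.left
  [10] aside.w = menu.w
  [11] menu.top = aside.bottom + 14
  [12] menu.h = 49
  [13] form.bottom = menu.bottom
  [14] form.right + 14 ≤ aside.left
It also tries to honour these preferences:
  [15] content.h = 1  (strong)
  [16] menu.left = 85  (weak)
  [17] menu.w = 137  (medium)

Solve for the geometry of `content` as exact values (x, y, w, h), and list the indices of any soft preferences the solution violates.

1. content.x = 85  [content.left = form.right + 14]
2. content.y = 19  [form.top = content.top]
3. content.w = 180  [content.w = aside.w]
4. content.h = 38  [aside.top = content.bottom + 14]

content = (x=85, y=19, w=180, h=38)
violated soft preferences: 15, 17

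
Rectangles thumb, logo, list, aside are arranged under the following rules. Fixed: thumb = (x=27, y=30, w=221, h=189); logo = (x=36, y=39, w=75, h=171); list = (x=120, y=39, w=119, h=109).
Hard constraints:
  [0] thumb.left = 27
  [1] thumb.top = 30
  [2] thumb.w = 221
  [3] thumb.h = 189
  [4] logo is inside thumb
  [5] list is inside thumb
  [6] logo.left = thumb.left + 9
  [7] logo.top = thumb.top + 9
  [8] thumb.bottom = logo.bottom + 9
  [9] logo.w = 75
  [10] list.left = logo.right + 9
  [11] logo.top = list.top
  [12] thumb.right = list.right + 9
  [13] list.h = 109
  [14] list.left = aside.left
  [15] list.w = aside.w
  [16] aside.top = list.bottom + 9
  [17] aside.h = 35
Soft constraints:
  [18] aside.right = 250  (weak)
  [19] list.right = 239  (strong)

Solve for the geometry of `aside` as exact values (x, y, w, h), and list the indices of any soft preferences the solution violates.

aside = (x=120, y=157, w=119, h=35)
violated soft preferences: 18

1. aside.x = 120  [list.left = aside.left]
2. aside.w = 119  [list.w = aside.w]
3. aside.y = 157  [aside.top = list.bottom + 9]
4. aside.h = 35  [aside.h = 35]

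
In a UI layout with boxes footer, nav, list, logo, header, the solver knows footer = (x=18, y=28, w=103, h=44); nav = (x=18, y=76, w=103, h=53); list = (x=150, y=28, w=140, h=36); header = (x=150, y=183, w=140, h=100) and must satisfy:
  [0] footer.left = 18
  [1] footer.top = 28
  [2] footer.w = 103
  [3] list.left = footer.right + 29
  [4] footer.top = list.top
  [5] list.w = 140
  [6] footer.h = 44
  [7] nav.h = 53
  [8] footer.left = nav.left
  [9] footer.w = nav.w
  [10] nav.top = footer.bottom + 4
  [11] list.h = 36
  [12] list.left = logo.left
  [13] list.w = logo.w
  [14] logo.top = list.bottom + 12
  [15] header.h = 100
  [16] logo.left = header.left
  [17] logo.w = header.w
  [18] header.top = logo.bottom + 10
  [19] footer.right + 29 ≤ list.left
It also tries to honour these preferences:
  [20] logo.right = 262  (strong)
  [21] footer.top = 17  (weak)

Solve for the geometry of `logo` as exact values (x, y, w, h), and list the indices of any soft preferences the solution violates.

1. logo.x = 150  [list.left = logo.left]
2. logo.w = 140  [list.w = logo.w]
3. logo.y = 76  [logo.top = list.bottom + 12]
4. logo.h = 97  [header.top = logo.bottom + 10]

logo = (x=150, y=76, w=140, h=97)
violated soft preferences: 20, 21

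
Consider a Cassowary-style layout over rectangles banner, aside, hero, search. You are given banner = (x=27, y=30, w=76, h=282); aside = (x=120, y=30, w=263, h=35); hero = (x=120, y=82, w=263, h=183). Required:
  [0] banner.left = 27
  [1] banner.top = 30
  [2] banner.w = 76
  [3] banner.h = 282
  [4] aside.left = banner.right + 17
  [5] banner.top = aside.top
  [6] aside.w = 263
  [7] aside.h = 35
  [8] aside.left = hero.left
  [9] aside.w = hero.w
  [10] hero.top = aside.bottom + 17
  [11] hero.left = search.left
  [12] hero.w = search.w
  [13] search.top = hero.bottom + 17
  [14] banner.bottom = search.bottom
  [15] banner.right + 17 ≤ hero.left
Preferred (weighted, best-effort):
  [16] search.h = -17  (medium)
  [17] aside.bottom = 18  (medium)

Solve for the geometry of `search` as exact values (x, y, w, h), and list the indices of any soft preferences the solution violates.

1. search.x = 120  [hero.left = search.left]
2. search.w = 263  [hero.w = search.w]
3. search.y = 282  [search.top = hero.bottom + 17]
4. search.h = 30  [banner.bottom = search.bottom]

search = (x=120, y=282, w=263, h=30)
violated soft preferences: 16, 17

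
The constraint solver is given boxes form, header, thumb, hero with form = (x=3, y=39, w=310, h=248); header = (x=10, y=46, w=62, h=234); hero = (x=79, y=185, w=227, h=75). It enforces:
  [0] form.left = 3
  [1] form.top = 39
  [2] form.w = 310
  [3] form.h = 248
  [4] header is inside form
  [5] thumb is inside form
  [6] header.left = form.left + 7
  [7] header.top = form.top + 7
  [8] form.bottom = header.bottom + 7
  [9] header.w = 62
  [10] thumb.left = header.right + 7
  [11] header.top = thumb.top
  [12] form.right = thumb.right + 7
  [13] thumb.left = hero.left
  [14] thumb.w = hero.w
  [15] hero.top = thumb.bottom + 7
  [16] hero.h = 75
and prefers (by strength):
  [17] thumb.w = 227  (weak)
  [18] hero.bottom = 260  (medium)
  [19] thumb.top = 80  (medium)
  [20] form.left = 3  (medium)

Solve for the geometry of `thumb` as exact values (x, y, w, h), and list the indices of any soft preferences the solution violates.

1. thumb.x = 79  [thumb.left = header.right + 7]
2. thumb.y = 46  [header.top = thumb.top]
3. thumb.w = 227  [form.right = thumb.right + 7]
4. thumb.h = 132  [hero.top = thumb.bottom + 7]

thumb = (x=79, y=46, w=227, h=132)
violated soft preferences: 19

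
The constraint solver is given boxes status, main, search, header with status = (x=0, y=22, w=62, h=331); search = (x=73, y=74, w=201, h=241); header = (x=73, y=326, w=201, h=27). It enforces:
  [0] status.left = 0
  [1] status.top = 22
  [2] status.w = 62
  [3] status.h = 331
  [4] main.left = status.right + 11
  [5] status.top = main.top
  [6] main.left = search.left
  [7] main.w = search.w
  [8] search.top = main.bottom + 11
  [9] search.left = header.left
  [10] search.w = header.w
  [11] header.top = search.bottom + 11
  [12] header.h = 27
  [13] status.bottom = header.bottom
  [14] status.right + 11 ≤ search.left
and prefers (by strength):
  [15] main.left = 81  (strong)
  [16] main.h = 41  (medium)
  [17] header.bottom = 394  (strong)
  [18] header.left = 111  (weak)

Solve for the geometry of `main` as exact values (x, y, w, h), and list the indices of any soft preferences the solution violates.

1. main.x = 73  [main.left = status.right + 11]
2. main.y = 22  [status.top = main.top]
3. main.w = 201  [main.w = search.w]
4. main.h = 41  [search.top = main.bottom + 11]

main = (x=73, y=22, w=201, h=41)
violated soft preferences: 15, 17, 18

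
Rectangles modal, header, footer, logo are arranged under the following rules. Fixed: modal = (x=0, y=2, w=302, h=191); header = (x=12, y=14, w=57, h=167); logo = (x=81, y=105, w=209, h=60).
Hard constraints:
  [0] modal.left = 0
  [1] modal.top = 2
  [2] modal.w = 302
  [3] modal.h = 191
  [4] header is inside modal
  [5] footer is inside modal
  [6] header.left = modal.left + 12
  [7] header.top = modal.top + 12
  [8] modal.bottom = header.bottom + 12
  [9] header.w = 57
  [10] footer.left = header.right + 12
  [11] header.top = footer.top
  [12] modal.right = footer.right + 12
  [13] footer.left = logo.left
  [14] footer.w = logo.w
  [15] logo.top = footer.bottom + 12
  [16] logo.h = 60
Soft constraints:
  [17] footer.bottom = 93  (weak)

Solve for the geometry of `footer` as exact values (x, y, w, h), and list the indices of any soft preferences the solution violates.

1. footer.x = 81  [footer.left = header.right + 12]
2. footer.y = 14  [header.top = footer.top]
3. footer.w = 209  [modal.right = footer.right + 12]
4. footer.h = 79  [logo.top = footer.bottom + 12]

footer = (x=81, y=14, w=209, h=79)
violated soft preferences: none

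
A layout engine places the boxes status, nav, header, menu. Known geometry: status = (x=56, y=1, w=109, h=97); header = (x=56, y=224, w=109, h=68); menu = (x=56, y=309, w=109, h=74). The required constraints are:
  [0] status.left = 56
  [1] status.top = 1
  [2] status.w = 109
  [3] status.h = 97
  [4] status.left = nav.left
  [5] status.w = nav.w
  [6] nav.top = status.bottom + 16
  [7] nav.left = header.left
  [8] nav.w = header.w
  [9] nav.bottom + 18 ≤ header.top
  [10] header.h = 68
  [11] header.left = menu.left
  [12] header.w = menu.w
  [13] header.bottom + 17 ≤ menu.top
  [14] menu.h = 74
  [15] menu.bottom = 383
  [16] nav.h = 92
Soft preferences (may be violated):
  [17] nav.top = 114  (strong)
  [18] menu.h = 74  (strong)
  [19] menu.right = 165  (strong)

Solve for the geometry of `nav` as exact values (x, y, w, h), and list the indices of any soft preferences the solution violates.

1. nav.x = 56  [status.left = nav.left]
2. nav.w = 109  [status.w = nav.w]
3. nav.y = 114  [nav.top = status.bottom + 16]
4. nav.h = 92  [nav.h = 92]

nav = (x=56, y=114, w=109, h=92)
violated soft preferences: none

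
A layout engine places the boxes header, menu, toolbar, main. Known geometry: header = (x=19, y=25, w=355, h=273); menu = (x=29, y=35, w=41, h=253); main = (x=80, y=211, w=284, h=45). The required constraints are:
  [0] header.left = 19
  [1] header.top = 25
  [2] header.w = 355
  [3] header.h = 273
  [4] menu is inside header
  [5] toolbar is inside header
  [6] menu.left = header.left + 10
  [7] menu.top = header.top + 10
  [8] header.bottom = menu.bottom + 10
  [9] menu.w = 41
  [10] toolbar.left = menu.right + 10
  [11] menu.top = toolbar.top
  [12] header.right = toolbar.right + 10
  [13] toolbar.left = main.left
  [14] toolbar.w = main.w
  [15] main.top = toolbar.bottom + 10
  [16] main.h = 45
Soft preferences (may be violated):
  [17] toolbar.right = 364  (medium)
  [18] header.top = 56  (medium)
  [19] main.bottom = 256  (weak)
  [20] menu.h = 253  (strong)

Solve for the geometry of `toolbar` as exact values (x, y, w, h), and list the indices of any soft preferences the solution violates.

1. toolbar.x = 80  [toolbar.left = menu.right + 10]
2. toolbar.y = 35  [menu.top = toolbar.top]
3. toolbar.w = 284  [header.right = toolbar.right + 10]
4. toolbar.h = 166  [main.top = toolbar.bottom + 10]

toolbar = (x=80, y=35, w=284, h=166)
violated soft preferences: 18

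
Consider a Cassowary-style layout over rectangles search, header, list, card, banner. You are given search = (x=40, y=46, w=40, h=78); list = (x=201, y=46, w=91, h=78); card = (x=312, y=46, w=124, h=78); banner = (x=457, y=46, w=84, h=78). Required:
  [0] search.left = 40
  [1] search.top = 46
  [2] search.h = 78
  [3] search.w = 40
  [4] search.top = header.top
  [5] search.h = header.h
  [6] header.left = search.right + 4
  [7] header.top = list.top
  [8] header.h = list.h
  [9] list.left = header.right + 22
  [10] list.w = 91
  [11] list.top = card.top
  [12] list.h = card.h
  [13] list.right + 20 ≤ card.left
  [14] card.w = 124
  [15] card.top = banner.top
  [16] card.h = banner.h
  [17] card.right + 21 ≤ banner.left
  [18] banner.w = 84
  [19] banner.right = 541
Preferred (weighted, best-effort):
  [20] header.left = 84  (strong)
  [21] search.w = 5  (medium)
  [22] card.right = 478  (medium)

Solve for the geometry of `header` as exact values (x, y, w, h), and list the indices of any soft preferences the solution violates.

1. header.y = 46  [search.top = header.top]
2. header.h = 78  [search.h = header.h]
3. header.x = 84  [header.left = search.right + 4]
4. header.w = 95  [list.left = header.right + 22]

header = (x=84, y=46, w=95, h=78)
violated soft preferences: 21, 22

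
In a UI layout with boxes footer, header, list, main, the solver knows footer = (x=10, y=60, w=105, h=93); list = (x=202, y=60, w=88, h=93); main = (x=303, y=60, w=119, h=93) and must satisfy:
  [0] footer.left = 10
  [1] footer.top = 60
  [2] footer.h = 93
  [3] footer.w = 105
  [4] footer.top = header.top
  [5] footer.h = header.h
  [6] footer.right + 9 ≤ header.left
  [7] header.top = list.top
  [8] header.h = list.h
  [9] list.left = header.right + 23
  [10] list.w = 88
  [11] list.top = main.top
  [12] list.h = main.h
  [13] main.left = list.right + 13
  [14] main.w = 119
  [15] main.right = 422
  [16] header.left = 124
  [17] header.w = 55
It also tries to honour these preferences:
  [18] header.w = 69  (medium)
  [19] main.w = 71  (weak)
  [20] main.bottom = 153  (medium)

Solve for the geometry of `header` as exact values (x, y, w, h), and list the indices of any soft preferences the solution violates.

1. header.y = 60  [footer.top = header.top]
2. header.h = 93  [footer.h = header.h]
3. header.x = 124  [header.left = 124]
4. header.w = 55  [header.w = 55]

header = (x=124, y=60, w=55, h=93)
violated soft preferences: 18, 19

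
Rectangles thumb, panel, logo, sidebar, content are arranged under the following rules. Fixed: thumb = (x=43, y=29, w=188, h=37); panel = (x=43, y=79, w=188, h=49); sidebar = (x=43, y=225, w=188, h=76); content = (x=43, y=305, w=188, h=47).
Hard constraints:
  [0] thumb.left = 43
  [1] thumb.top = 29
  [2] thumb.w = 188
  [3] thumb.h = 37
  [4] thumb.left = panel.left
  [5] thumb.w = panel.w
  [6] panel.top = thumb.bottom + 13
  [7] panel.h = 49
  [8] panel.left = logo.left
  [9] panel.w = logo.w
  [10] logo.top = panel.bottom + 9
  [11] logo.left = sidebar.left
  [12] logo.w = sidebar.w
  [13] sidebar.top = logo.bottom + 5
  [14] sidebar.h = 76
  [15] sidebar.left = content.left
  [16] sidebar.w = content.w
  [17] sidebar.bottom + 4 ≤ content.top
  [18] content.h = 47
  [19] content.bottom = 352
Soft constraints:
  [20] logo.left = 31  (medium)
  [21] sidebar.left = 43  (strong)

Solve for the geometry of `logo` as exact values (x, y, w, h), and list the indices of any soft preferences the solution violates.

logo = (x=43, y=137, w=188, h=83)
violated soft preferences: 20

1. logo.x = 43  [panel.left = logo.left]
2. logo.w = 188  [panel.w = logo.w]
3. logo.y = 137  [logo.top = panel.bottom + 9]
4. logo.h = 83  [sidebar.top = logo.bottom + 5]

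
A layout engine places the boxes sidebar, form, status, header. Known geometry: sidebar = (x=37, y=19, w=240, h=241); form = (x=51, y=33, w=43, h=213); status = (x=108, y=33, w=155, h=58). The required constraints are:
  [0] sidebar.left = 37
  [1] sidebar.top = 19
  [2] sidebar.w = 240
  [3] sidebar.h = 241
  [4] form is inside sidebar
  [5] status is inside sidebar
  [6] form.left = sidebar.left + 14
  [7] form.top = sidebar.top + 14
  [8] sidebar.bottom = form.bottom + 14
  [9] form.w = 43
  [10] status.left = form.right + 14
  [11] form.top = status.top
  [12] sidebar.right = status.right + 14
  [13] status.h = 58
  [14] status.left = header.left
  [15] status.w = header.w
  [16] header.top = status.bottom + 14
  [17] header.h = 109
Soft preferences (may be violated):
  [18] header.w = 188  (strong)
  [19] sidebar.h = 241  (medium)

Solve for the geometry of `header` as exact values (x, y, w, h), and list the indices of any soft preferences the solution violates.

1. header.x = 108  [status.left = header.left]
2. header.w = 155  [status.w = header.w]
3. header.y = 105  [header.top = status.bottom + 14]
4. header.h = 109  [header.h = 109]

header = (x=108, y=105, w=155, h=109)
violated soft preferences: 18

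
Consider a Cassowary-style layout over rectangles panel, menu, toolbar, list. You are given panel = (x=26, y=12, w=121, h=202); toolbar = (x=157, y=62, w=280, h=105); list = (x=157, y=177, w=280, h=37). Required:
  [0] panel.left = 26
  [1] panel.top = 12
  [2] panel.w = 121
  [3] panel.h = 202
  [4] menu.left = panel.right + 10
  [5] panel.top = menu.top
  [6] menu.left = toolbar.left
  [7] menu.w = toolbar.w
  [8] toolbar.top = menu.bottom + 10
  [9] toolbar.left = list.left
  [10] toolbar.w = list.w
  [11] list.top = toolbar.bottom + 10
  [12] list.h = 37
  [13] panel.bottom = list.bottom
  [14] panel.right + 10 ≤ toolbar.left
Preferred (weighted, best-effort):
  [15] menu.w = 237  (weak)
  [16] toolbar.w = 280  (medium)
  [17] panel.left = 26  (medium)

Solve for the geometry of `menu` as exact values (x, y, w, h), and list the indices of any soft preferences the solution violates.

1. menu.x = 157  [menu.left = panel.right + 10]
2. menu.y = 12  [panel.top = menu.top]
3. menu.w = 280  [menu.w = toolbar.w]
4. menu.h = 40  [toolbar.top = menu.bottom + 10]

menu = (x=157, y=12, w=280, h=40)
violated soft preferences: 15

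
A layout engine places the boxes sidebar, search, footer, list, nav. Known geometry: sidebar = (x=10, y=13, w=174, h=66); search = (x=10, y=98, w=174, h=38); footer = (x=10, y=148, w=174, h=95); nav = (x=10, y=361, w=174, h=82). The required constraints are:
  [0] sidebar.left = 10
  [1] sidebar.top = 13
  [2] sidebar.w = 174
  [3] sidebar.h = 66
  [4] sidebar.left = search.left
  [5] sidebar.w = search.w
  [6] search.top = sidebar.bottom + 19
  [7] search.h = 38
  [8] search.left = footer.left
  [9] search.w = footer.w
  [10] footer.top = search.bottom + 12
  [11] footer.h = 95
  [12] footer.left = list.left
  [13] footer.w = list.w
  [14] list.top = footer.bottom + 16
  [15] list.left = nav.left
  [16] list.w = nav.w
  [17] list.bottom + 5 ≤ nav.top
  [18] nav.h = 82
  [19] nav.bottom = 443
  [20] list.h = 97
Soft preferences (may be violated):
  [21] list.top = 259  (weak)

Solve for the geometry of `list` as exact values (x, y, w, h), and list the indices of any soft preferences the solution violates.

1. list.x = 10  [footer.left = list.left]
2. list.w = 174  [footer.w = list.w]
3. list.y = 259  [list.top = footer.bottom + 16]
4. list.h = 97  [list.h = 97]

list = (x=10, y=259, w=174, h=97)
violated soft preferences: none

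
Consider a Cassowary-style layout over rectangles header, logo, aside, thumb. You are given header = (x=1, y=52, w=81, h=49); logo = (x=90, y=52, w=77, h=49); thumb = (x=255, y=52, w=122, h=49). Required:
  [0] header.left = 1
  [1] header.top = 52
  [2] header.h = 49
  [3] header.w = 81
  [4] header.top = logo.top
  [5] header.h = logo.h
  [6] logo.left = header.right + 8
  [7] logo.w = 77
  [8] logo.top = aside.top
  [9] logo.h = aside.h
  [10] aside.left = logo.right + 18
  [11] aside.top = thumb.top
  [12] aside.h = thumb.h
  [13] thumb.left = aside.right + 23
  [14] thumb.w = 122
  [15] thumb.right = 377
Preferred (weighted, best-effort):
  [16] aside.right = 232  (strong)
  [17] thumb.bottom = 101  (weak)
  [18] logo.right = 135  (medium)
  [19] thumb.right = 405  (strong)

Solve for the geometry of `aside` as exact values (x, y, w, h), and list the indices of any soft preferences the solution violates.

1. aside.y = 52  [logo.top = aside.top]
2. aside.h = 49  [logo.h = aside.h]
3. aside.x = 185  [aside.left = logo.right + 18]
4. aside.w = 47  [thumb.left = aside.right + 23]

aside = (x=185, y=52, w=47, h=49)
violated soft preferences: 18, 19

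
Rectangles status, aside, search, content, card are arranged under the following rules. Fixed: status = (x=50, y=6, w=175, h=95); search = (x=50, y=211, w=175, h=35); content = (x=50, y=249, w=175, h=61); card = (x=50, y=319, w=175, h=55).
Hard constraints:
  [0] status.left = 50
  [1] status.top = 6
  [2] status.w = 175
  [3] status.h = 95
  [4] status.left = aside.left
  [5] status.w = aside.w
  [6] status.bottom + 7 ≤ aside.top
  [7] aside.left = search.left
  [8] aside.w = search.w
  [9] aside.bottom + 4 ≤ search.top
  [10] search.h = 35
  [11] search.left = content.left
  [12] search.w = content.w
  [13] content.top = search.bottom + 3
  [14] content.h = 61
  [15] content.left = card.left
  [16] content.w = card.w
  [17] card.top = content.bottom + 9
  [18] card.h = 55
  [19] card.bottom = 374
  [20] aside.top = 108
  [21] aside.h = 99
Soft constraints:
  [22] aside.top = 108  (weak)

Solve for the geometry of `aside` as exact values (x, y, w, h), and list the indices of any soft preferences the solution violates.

aside = (x=50, y=108, w=175, h=99)
violated soft preferences: none

1. aside.x = 50  [status.left = aside.left]
2. aside.w = 175  [status.w = aside.w]
3. aside.y = 108  [aside.top = 108]
4. aside.h = 99  [aside.h = 99]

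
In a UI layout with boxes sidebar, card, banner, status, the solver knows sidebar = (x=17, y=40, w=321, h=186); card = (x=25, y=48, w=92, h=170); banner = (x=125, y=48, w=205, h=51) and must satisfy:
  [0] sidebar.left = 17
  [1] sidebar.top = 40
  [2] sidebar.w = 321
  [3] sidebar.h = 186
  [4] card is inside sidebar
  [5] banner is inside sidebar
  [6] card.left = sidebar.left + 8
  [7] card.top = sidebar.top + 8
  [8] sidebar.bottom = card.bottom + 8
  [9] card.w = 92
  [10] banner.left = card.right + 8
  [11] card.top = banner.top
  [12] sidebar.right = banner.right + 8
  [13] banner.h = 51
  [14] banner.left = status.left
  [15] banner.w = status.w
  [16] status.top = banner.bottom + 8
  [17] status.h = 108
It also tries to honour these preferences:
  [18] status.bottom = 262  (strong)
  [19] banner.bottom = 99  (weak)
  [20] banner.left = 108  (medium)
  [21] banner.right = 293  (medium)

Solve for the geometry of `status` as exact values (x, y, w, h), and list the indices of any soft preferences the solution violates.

1. status.x = 125  [banner.left = status.left]
2. status.w = 205  [banner.w = status.w]
3. status.y = 107  [status.top = banner.bottom + 8]
4. status.h = 108  [status.h = 108]

status = (x=125, y=107, w=205, h=108)
violated soft preferences: 18, 20, 21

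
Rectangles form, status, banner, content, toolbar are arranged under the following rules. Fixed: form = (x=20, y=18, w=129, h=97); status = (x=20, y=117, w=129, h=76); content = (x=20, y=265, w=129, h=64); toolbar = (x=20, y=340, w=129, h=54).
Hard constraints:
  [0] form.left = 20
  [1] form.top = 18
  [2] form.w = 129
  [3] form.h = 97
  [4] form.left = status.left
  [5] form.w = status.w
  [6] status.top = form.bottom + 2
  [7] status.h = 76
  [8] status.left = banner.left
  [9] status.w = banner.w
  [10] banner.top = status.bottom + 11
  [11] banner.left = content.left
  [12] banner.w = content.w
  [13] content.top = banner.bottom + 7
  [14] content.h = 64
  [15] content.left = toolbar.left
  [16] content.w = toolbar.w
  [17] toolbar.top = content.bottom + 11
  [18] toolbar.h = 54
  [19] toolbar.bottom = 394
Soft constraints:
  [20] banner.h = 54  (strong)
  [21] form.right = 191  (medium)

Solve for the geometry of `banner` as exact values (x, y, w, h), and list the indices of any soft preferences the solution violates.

banner = (x=20, y=204, w=129, h=54)
violated soft preferences: 21

1. banner.x = 20  [status.left = banner.left]
2. banner.w = 129  [status.w = banner.w]
3. banner.y = 204  [banner.top = status.bottom + 11]
4. banner.h = 54  [content.top = banner.bottom + 7]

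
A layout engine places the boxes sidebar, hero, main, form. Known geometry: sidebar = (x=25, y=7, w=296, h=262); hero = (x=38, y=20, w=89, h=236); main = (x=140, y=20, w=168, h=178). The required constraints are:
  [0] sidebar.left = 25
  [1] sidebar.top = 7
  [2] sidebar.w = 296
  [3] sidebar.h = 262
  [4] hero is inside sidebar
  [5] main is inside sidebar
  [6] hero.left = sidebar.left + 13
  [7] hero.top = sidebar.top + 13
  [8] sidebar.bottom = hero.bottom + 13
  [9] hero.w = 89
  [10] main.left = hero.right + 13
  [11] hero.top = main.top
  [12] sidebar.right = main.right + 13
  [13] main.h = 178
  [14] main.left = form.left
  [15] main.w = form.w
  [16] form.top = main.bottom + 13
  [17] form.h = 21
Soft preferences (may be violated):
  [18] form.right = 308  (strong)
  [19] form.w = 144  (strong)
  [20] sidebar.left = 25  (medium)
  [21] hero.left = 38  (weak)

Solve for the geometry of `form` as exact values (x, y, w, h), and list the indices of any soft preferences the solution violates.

1. form.x = 140  [main.left = form.left]
2. form.w = 168  [main.w = form.w]
3. form.y = 211  [form.top = main.bottom + 13]
4. form.h = 21  [form.h = 21]

form = (x=140, y=211, w=168, h=21)
violated soft preferences: 19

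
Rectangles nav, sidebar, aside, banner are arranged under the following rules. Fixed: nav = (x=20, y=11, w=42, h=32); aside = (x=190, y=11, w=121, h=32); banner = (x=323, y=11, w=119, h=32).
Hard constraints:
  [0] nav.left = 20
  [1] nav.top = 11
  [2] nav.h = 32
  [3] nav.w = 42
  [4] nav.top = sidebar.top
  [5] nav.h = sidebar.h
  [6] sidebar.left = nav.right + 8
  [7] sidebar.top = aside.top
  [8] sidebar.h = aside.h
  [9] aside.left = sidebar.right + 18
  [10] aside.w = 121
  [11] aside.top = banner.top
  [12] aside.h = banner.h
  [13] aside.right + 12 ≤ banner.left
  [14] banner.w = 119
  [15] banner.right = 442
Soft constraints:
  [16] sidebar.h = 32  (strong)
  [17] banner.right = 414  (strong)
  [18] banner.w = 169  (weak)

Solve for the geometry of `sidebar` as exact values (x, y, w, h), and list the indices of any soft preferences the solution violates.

1. sidebar.y = 11  [nav.top = sidebar.top]
2. sidebar.h = 32  [nav.h = sidebar.h]
3. sidebar.x = 70  [sidebar.left = nav.right + 8]
4. sidebar.w = 102  [aside.left = sidebar.right + 18]

sidebar = (x=70, y=11, w=102, h=32)
violated soft preferences: 17, 18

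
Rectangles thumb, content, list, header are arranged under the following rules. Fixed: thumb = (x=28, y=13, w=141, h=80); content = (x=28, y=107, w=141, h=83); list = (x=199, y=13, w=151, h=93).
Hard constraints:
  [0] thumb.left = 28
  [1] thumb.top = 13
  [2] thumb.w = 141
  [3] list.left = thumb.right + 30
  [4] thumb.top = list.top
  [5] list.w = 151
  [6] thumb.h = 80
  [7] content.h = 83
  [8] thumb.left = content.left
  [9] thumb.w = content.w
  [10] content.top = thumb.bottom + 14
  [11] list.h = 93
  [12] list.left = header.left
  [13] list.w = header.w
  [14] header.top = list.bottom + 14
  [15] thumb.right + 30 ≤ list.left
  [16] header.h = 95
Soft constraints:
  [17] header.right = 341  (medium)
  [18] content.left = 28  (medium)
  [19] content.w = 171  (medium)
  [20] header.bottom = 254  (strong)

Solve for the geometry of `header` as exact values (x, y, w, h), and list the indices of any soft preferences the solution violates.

1. header.x = 199  [list.left = header.left]
2. header.w = 151  [list.w = header.w]
3. header.y = 120  [header.top = list.bottom + 14]
4. header.h = 95  [header.h = 95]

header = (x=199, y=120, w=151, h=95)
violated soft preferences: 17, 19, 20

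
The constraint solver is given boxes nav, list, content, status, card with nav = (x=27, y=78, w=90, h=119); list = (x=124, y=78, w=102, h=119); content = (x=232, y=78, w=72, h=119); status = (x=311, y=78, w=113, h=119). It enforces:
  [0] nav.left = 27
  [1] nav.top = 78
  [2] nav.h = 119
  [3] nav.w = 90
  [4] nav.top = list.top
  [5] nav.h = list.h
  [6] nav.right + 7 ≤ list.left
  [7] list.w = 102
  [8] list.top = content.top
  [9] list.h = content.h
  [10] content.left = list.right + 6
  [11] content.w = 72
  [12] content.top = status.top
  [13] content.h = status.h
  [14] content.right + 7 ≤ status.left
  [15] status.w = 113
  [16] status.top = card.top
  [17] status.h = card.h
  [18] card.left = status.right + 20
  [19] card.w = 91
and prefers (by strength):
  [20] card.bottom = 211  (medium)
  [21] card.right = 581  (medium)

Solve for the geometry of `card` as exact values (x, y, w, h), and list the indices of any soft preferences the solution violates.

card = (x=444, y=78, w=91, h=119)
violated soft preferences: 20, 21

1. card.y = 78  [status.top = card.top]
2. card.h = 119  [status.h = card.h]
3. card.x = 444  [card.left = status.right + 20]
4. card.w = 91  [card.w = 91]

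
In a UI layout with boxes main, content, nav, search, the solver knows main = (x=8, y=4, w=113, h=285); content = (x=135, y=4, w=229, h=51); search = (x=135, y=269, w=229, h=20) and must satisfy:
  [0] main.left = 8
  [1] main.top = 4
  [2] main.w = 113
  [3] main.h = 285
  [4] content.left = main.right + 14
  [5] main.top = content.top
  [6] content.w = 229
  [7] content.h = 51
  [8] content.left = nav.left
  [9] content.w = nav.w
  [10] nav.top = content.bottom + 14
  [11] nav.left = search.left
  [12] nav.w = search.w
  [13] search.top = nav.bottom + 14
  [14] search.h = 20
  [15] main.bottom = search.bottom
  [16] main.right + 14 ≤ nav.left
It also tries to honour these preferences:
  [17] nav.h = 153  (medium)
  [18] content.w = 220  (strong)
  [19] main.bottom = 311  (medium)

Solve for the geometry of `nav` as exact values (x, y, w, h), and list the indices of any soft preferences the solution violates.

nav = (x=135, y=69, w=229, h=186)
violated soft preferences: 17, 18, 19

1. nav.x = 135  [content.left = nav.left]
2. nav.w = 229  [content.w = nav.w]
3. nav.y = 69  [nav.top = content.bottom + 14]
4. nav.h = 186  [search.top = nav.bottom + 14]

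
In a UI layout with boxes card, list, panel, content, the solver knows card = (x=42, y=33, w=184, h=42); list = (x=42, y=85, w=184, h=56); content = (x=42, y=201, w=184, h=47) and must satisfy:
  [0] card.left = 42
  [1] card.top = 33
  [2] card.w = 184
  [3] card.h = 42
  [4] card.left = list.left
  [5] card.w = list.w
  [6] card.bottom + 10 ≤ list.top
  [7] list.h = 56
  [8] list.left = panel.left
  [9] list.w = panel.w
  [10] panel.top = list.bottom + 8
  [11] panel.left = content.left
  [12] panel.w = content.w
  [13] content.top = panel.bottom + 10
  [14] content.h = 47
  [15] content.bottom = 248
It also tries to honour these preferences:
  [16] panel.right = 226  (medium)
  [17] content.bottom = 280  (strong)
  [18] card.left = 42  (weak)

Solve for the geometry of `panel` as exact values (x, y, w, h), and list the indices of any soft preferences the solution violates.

1. panel.x = 42  [list.left = panel.left]
2. panel.w = 184  [list.w = panel.w]
3. panel.y = 149  [panel.top = list.bottom + 8]
4. panel.h = 42  [content.top = panel.bottom + 10]

panel = (x=42, y=149, w=184, h=42)
violated soft preferences: 17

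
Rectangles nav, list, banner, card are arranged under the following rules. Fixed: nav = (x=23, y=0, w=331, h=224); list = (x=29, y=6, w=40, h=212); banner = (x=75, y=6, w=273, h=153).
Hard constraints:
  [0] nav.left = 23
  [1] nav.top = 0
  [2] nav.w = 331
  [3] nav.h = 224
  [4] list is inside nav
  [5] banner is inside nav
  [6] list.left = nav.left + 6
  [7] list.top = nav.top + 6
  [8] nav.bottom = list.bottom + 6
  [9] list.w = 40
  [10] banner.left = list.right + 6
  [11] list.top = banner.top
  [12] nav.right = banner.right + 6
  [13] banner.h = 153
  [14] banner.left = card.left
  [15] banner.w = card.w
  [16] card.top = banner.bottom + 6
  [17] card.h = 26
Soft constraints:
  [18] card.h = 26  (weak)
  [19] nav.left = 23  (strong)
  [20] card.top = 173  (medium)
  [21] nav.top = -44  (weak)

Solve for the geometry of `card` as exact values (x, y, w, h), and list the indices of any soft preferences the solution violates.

card = (x=75, y=165, w=273, h=26)
violated soft preferences: 20, 21

1. card.x = 75  [banner.left = card.left]
2. card.w = 273  [banner.w = card.w]
3. card.y = 165  [card.top = banner.bottom + 6]
4. card.h = 26  [card.h = 26]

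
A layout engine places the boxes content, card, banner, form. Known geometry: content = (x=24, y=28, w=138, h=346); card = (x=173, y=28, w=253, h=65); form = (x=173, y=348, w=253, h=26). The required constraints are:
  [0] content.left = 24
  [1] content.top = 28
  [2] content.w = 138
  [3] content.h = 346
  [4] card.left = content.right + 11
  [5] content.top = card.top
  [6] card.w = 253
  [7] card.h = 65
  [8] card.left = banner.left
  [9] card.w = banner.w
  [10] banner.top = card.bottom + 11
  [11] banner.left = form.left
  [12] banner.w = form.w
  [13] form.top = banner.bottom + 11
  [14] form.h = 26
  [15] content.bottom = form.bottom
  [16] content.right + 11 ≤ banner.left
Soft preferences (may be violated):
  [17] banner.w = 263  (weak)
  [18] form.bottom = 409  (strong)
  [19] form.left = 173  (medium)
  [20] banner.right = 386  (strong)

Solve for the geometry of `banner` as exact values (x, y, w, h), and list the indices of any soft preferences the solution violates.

banner = (x=173, y=104, w=253, h=233)
violated soft preferences: 17, 18, 20

1. banner.x = 173  [card.left = banner.left]
2. banner.w = 253  [card.w = banner.w]
3. banner.y = 104  [banner.top = card.bottom + 11]
4. banner.h = 233  [form.top = banner.bottom + 11]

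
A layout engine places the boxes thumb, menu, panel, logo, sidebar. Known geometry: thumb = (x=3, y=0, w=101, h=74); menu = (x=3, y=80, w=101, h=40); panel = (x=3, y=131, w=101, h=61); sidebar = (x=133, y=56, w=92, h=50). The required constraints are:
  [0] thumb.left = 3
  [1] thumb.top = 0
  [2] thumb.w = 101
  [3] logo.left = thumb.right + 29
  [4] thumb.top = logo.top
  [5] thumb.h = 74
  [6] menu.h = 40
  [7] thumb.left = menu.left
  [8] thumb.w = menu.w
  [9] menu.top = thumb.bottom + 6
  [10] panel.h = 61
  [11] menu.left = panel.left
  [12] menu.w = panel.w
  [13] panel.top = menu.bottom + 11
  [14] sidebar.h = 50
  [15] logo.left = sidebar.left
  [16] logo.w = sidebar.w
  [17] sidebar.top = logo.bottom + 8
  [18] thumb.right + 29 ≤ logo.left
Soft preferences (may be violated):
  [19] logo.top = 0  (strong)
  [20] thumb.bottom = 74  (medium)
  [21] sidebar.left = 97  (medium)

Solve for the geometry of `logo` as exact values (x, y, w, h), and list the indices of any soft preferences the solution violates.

logo = (x=133, y=0, w=92, h=48)
violated soft preferences: 21

1. logo.x = 133  [logo.left = thumb.right + 29]
2. logo.y = 0  [thumb.top = logo.top]
3. logo.w = 92  [logo.w = sidebar.w]
4. logo.h = 48  [sidebar.top = logo.bottom + 8]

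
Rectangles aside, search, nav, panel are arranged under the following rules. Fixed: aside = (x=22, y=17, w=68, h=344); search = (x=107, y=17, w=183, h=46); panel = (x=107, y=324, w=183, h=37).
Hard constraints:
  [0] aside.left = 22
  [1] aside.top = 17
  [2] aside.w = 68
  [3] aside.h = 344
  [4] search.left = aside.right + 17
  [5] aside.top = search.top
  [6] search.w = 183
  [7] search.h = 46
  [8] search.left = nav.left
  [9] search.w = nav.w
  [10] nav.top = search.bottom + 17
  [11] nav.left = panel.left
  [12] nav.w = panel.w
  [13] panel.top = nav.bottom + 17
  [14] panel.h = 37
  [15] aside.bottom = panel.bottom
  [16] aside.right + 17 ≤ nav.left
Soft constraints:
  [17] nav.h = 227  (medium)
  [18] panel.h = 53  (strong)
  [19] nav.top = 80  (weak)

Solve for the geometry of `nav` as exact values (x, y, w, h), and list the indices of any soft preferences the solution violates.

1. nav.x = 107  [search.left = nav.left]
2. nav.w = 183  [search.w = nav.w]
3. nav.y = 80  [nav.top = search.bottom + 17]
4. nav.h = 227  [panel.top = nav.bottom + 17]

nav = (x=107, y=80, w=183, h=227)
violated soft preferences: 18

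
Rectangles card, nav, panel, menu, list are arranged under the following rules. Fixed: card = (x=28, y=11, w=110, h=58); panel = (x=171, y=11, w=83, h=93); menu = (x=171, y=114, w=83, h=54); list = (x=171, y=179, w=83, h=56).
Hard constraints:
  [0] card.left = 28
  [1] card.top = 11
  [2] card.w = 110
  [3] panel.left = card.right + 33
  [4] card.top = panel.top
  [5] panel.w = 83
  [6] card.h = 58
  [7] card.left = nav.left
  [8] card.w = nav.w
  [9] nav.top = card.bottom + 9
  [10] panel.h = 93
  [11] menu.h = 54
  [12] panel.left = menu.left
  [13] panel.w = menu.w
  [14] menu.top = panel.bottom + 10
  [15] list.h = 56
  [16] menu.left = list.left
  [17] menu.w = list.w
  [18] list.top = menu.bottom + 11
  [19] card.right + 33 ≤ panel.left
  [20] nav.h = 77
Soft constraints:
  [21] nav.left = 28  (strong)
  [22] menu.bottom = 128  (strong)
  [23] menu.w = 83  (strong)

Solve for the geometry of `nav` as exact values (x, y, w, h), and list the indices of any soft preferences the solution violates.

1. nav.x = 28  [card.left = nav.left]
2. nav.w = 110  [card.w = nav.w]
3. nav.y = 78  [nav.top = card.bottom + 9]
4. nav.h = 77  [nav.h = 77]

nav = (x=28, y=78, w=110, h=77)
violated soft preferences: 22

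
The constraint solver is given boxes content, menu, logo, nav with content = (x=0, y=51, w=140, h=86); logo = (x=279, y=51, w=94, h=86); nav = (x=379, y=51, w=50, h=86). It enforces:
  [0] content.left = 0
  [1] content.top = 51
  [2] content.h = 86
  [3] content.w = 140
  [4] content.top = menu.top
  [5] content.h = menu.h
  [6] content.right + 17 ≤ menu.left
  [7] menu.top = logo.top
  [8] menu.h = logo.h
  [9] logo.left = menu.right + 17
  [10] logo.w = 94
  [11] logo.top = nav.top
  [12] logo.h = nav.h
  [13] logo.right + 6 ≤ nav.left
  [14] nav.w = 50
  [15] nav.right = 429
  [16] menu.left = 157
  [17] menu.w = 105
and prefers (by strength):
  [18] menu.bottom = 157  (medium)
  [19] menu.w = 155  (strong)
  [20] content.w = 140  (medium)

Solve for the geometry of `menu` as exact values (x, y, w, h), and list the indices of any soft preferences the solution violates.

menu = (x=157, y=51, w=105, h=86)
violated soft preferences: 18, 19

1. menu.y = 51  [content.top = menu.top]
2. menu.h = 86  [content.h = menu.h]
3. menu.x = 157  [menu.left = 157]
4. menu.w = 105  [menu.w = 105]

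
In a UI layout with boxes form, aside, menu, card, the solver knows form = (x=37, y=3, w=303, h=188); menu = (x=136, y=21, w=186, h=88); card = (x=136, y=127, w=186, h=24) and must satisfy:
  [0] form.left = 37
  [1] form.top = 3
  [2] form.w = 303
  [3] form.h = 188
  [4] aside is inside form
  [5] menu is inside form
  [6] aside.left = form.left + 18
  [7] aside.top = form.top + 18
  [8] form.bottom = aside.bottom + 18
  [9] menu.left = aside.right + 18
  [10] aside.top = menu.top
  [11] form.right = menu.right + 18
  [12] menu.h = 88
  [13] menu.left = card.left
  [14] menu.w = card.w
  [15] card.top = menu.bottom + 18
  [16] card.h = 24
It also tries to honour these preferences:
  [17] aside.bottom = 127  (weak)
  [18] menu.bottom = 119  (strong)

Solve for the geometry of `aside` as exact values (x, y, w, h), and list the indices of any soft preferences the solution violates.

1. aside.x = 55  [aside.left = form.left + 18]
2. aside.y = 21  [aside.top = form.top + 18]
3. aside.h = 152  [form.bottom = aside.bottom + 18]
4. aside.w = 63  [menu.left = aside.right + 18]

aside = (x=55, y=21, w=63, h=152)
violated soft preferences: 17, 18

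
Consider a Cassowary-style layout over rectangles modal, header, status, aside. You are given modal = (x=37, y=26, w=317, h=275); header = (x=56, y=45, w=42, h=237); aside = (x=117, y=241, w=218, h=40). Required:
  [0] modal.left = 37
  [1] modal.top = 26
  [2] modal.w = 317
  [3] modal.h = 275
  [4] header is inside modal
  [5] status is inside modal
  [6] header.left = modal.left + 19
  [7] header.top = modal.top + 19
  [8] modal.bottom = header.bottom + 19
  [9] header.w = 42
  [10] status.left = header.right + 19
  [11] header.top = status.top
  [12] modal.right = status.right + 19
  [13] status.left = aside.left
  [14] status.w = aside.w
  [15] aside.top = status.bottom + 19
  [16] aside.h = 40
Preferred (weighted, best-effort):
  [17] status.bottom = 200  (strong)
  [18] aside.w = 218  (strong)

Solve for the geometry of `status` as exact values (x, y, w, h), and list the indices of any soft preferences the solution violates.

status = (x=117, y=45, w=218, h=177)
violated soft preferences: 17

1. status.x = 117  [status.left = header.right + 19]
2. status.y = 45  [header.top = status.top]
3. status.w = 218  [modal.right = status.right + 19]
4. status.h = 177  [aside.top = status.bottom + 19]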